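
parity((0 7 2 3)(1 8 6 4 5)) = odd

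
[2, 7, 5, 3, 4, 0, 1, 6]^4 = [2, 7, 5, 3, 4, 0, 1, 6]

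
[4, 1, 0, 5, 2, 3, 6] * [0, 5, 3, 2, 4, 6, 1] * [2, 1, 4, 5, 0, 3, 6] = [0, 3, 2, 6, 5, 4, 1]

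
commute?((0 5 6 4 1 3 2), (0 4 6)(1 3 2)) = no:(0 5 6 4 1 3 2)*(0 4 6)(1 3 2) = (0 5)(1 2 4 3), (0 4 6)(1 3 2)*(0 5 6 4 1 3 2) = (0 1 2 3)(5 6)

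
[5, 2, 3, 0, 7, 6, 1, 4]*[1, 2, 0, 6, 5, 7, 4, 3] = [7, 0, 6, 1, 3, 4, 2, 5]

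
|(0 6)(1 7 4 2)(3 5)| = 4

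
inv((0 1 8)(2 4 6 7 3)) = (0 8 1)(2 3 7 6 4)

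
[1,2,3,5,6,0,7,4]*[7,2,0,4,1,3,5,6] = [2,0,4,3,5,7,6,1]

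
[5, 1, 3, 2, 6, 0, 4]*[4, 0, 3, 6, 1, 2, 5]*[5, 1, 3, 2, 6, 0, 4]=[3, 5, 4, 2, 0, 6, 1]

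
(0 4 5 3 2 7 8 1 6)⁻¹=(0 6 1 8 7 2 3 5 4)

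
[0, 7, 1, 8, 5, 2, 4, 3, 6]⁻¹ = [0, 2, 5, 7, 6, 4, 8, 1, 3]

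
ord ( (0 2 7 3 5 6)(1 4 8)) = 6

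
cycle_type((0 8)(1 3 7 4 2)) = 2.5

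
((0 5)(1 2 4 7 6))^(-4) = (1 2 4 7 6)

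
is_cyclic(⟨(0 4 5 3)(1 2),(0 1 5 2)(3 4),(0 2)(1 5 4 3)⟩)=no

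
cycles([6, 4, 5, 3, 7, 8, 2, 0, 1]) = (0 6 2 5 8 1 4 7)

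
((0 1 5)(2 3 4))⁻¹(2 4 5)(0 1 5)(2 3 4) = (0 3 2)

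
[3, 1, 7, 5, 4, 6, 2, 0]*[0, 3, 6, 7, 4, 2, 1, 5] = [7, 3, 5, 2, 4, 1, 6, 0]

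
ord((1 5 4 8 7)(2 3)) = 10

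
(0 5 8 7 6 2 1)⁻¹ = (0 1 2 6 7 8 5)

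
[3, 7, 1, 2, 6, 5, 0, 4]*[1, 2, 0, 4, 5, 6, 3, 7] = [4, 7, 2, 0, 3, 6, 1, 5]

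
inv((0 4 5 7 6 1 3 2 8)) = (0 8 2 3 1 6 7 5 4)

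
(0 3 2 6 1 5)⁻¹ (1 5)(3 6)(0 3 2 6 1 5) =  (0 5)(1 2)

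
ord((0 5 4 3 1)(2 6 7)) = 15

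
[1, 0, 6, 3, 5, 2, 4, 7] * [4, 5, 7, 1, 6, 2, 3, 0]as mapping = [0→5, 1→4, 2→3, 3→1, 4→2, 5→7, 6→6, 7→0]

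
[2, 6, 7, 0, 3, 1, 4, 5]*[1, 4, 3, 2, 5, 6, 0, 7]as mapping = [0→3, 1→0, 2→7, 3→1, 4→2, 5→4, 6→5, 7→6]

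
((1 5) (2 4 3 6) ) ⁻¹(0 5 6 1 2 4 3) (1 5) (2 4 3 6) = (0 1 2 5 4 3 6) 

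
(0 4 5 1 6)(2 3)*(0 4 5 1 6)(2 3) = (0 5 6 4 1)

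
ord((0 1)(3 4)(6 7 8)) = 6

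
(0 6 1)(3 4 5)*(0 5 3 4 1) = (0 6)(1 5 4 3)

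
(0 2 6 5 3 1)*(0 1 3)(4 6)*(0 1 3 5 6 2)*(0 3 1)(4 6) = (0 3 5)(2 6 4)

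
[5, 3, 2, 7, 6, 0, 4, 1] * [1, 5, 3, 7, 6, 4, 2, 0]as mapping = [0→4, 1→7, 2→3, 3→0, 4→2, 5→1, 6→6, 7→5]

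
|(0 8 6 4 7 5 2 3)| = 8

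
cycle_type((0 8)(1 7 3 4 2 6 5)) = 2.7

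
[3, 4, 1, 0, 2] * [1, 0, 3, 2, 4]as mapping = [0→2, 1→4, 2→0, 3→1, 4→3]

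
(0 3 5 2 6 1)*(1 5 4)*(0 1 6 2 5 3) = (3 4 6)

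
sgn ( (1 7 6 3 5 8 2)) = 1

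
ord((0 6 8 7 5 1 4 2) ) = 8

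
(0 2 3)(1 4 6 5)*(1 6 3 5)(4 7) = (0 2 5 6 1 7 4 3)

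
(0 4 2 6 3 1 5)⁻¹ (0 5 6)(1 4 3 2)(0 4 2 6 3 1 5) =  (0 3 4)(1 6 5 2)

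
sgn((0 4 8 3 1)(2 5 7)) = 1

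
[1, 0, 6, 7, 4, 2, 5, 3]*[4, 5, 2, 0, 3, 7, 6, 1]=[5, 4, 6, 1, 3, 2, 7, 0]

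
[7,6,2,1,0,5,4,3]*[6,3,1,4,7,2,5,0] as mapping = [0→0,1→5,2→1,3→3,4→6,5→2,6→7,7→4] 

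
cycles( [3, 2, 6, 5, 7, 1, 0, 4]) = (0 3 5 1 2 6)(4 7)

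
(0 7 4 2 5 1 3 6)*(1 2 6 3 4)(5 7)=(0 5 2 7 1 4 6)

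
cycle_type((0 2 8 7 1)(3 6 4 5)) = 4.5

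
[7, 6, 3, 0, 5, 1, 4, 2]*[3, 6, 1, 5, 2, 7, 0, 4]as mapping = [0→4, 1→0, 2→5, 3→3, 4→7, 5→6, 6→2, 7→1]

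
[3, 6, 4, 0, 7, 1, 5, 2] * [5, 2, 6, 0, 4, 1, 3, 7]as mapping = [0→0, 1→3, 2→4, 3→5, 4→7, 5→2, 6→1, 7→6]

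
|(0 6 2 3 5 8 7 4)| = 8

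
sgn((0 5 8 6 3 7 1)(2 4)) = -1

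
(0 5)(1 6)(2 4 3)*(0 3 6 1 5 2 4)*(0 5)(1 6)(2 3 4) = (0 3 2 5 4 1 6)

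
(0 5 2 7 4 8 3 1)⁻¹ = (0 1 3 8 4 7 2 5)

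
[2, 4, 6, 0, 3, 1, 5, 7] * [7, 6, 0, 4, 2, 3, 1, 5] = [0, 2, 1, 7, 4, 6, 3, 5]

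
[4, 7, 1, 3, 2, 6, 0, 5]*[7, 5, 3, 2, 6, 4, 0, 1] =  [6, 1, 5, 2, 3, 0, 7, 4]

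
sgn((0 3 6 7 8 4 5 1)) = -1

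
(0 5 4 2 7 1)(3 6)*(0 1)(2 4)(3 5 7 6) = (0 7)(2 6 5)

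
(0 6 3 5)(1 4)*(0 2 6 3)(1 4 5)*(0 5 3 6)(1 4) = (0 6 5 2)(1 3 4)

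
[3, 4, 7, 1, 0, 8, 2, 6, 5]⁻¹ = [4, 3, 6, 0, 1, 8, 7, 2, 5]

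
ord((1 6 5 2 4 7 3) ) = 7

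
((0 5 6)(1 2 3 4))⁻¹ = (0 6 5)(1 4 3 2)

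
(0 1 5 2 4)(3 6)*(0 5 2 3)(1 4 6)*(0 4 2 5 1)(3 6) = (0 2 3)(1 5 6 4)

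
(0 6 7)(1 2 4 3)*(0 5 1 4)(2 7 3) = (0 6 3 4 2)(1 7 5)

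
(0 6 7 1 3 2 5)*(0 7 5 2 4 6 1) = (0 1 3 4 6 5 7)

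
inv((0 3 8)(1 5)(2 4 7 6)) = (0 8 3)(1 5)(2 6 7 4)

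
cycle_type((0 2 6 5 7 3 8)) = 7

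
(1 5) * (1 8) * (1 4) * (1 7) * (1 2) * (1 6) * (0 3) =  (0 3)(1 5 8 4 7 2 6)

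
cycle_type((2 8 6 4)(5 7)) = 2.4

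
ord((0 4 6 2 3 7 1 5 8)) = 9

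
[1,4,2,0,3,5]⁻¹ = [3,0,2,4,1,5]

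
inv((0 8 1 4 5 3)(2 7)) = (0 3 5 4 1 8)(2 7)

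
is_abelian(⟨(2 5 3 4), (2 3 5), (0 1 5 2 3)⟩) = no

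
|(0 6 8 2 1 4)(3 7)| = 6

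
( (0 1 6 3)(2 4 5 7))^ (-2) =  (0 6)(1 3)(2 5)(4 7)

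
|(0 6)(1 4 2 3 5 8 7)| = 14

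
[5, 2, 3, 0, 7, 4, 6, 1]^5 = [2, 4, 7, 1, 0, 3, 6, 5]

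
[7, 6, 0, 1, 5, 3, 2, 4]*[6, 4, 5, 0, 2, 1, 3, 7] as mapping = [0→7, 1→3, 2→6, 3→4, 4→1, 5→0, 6→5, 7→2] 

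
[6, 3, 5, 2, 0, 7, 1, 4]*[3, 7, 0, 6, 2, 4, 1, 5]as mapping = [0→1, 1→6, 2→4, 3→0, 4→3, 5→5, 6→7, 7→2]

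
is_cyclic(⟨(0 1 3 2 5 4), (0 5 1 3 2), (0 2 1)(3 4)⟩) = no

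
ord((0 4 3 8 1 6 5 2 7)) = 9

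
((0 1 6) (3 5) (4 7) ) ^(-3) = (3 5) (4 7) 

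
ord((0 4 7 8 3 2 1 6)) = 8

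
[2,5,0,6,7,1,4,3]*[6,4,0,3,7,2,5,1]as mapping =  [0→0,1→2,2→6,3→5,4→1,5→4,6→7,7→3]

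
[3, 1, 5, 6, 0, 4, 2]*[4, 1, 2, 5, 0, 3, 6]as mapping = [0→5, 1→1, 2→3, 3→6, 4→4, 5→0, 6→2]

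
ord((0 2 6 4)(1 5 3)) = 12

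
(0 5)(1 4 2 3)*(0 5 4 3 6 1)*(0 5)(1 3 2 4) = (0 1 2 6 3 5)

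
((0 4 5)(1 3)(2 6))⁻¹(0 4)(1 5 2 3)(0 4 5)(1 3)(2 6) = (0 6 1 3)(4 5)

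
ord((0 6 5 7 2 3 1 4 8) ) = 9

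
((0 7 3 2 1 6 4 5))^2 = (0 3 1 4)(2 6 5 7)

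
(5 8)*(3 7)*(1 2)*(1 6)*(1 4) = (1 2 6 4)(3 7)(5 8)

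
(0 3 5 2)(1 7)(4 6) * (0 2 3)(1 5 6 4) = (1 7 5 3 6)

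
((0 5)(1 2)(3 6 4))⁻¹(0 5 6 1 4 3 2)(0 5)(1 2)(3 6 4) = (0 4 2 3 6 1 5)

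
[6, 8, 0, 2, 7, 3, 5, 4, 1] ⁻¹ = [2, 8, 3, 5, 7, 6, 0, 4, 1] 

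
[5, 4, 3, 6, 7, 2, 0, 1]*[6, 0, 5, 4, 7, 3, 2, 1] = [3, 7, 4, 2, 1, 5, 6, 0]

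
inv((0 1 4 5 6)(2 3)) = (0 6 5 4 1)(2 3)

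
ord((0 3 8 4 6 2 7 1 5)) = 9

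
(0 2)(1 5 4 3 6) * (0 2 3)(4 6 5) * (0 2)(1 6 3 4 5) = (0 4 2)(1 5 3)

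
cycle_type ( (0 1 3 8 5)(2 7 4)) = 3.5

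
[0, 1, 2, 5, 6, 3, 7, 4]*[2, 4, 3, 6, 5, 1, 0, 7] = [2, 4, 3, 1, 0, 6, 7, 5]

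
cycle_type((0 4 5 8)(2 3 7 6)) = 4^2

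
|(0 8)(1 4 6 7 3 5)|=6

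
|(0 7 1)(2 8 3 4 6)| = 15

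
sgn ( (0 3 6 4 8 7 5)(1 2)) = -1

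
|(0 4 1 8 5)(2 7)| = 10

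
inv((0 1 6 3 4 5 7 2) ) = (0 2 7 5 4 3 6 1) 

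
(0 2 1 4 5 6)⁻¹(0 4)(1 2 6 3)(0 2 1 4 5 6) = (0 3 4 1)(2 5)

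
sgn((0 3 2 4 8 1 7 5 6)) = 1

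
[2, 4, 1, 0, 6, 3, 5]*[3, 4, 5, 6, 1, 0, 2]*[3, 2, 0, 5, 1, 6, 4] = [6, 2, 1, 5, 0, 4, 3]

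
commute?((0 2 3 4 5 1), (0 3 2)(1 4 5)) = no:(0 2 3 4 5 1)*(0 3 2)(1 4 5) = (1 3 5 4), (0 3 2)(1 4 5)*(0 2 3 4 5 1) = (0 4 1 5)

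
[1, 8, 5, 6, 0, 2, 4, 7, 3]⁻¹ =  [4, 0, 5, 8, 6, 2, 3, 7, 1]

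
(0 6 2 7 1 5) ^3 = (0 7) (1 6) (2 5) 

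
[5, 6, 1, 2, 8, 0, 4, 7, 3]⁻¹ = [5, 2, 3, 8, 6, 0, 1, 7, 4]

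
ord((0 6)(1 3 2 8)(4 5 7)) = 12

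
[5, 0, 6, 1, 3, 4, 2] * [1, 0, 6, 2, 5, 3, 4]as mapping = [0→3, 1→1, 2→4, 3→0, 4→2, 5→5, 6→6]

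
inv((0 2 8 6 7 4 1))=(0 1 4 7 6 8 2)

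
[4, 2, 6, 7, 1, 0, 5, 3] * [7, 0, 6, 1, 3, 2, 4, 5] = [3, 6, 4, 5, 0, 7, 2, 1]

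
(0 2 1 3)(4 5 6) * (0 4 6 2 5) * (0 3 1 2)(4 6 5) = (0 4 3 6 5)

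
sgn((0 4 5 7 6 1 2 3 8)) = 1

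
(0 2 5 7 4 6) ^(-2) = (0 4 5) (2 6 7) 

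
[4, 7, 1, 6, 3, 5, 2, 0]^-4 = [6, 4, 0, 1, 2, 5, 7, 3]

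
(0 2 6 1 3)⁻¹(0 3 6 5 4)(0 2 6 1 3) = (0 1 5 4 2)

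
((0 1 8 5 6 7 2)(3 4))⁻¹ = (0 2 7 6 5 8 1)(3 4)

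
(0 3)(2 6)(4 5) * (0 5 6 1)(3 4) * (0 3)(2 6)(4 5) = (0 5)(1 3 4 2)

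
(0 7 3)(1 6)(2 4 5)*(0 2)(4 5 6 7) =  (0 4 6 1 7 3 2 5)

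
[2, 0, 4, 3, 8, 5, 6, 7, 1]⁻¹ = [1, 8, 0, 3, 2, 5, 6, 7, 4]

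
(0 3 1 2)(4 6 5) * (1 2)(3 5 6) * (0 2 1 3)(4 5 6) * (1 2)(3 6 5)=(0 5 3 2 1 6 4)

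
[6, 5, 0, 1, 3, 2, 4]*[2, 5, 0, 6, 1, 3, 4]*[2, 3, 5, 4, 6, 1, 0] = [6, 4, 5, 1, 0, 2, 3]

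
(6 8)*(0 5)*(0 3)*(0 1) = (0 5 3 1)(6 8)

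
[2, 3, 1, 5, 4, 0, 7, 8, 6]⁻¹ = [5, 2, 0, 1, 4, 3, 8, 6, 7]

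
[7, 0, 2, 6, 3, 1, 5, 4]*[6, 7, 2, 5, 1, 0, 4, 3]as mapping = [0→3, 1→6, 2→2, 3→4, 4→5, 5→7, 6→0, 7→1]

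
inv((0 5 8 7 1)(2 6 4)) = (0 1 7 8 5)(2 4 6)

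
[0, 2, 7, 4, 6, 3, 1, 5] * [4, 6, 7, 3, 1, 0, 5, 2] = [4, 7, 2, 1, 5, 3, 6, 0]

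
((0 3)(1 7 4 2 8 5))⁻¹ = (0 3)(1 5 8 2 4 7)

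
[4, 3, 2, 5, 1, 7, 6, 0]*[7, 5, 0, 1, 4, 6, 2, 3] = [4, 1, 0, 6, 5, 3, 2, 7]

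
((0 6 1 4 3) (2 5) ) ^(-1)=(0 3 4 1 6) (2 5) 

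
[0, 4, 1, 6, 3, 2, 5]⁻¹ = [0, 2, 5, 4, 1, 6, 3]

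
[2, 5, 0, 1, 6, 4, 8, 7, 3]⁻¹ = [2, 3, 0, 8, 5, 1, 4, 7, 6]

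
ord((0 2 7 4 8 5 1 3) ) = 8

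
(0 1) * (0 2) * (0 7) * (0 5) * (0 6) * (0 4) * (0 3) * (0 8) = (0 1 2 7 5 6 4 3 8)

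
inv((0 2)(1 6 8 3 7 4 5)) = (0 2)(1 5 4 7 3 8 6)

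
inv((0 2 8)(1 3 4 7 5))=(0 8 2)(1 5 7 4 3)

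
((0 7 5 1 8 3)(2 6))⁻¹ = (0 3 8 1 5 7)(2 6)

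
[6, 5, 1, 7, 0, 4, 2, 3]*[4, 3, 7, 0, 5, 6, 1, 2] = [1, 6, 3, 2, 4, 5, 7, 0]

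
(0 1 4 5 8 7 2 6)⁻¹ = (0 6 2 7 8 5 4 1)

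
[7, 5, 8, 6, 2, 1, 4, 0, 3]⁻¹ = [7, 5, 4, 8, 6, 1, 3, 0, 2]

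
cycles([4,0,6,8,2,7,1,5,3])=(0 4 2 6 1)(3 8)(5 7)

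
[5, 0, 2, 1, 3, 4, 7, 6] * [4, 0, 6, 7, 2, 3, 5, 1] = [3, 4, 6, 0, 7, 2, 1, 5]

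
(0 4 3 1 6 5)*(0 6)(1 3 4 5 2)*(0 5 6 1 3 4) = (0 6 2 3 4)(1 5)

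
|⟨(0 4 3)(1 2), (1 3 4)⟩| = 120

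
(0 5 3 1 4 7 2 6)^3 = (0 1 2 5 4 6 3 7)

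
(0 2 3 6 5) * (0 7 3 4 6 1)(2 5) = (0 5 7 3 1)(2 4 6)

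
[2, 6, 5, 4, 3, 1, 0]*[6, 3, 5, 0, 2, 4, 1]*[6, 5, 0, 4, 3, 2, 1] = [2, 5, 3, 0, 6, 4, 1]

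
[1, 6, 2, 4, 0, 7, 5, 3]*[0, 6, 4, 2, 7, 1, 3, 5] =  [6, 3, 4, 7, 0, 5, 1, 2]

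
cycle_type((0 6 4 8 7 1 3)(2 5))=2.7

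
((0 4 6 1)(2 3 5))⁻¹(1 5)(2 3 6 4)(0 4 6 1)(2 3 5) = (0 2)(1 6 3 5)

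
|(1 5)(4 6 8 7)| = 4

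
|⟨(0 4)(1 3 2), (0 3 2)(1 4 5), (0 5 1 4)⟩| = 720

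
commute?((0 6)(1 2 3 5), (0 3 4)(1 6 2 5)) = no:(0 6)(1 2 3 5) * (0 3 4)(1 6 2 5) = (0 2 4)(1 5 6 3), (0 3 4)(1 6 2 5) * (0 6)(1 2 3 5) = (0 5 2 1)(3 4 6)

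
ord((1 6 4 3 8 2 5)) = 7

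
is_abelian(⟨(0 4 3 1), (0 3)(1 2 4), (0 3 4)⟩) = no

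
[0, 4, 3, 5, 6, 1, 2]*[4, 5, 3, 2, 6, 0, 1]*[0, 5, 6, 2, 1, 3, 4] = [1, 4, 6, 0, 5, 3, 2]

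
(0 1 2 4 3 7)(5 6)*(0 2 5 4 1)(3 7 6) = (1 5 3 6 4 7 2)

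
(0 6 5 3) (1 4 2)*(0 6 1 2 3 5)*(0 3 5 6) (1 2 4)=(0 2 4 5 6 3) 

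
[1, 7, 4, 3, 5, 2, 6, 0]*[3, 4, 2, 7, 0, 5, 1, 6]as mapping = [0→4, 1→6, 2→0, 3→7, 4→5, 5→2, 6→1, 7→3]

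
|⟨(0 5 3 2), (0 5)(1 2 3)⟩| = 120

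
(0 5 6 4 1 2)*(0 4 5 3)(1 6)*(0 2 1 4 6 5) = (0 3 2 6)(4 5)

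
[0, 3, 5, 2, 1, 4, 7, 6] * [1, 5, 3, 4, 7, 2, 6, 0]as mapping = [0→1, 1→4, 2→2, 3→3, 4→5, 5→7, 6→0, 7→6]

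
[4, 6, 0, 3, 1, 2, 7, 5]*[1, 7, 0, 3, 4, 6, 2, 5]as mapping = [0→4, 1→2, 2→1, 3→3, 4→7, 5→0, 6→5, 7→6]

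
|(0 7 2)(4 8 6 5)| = 12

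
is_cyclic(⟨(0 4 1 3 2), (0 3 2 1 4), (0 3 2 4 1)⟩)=no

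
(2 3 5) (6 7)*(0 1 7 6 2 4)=(0 1 7 2 3 5 4) 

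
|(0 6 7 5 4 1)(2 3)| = 6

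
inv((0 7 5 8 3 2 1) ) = (0 1 2 3 8 5 7) 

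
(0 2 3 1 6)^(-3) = (0 3 6 2 1)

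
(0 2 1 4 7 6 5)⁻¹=(0 5 6 7 4 1 2)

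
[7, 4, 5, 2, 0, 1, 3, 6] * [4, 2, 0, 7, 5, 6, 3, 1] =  [1, 5, 6, 0, 4, 2, 7, 3]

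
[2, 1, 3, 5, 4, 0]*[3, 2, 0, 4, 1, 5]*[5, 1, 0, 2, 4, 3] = [5, 0, 4, 3, 1, 2]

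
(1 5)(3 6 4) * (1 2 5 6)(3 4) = (1 6 3)(2 5)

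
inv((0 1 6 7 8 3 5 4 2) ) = (0 2 4 5 3 8 7 6 1) 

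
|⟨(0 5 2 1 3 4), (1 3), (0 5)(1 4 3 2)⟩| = 720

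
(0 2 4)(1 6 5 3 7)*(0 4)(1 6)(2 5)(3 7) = (0 5 7 6 2)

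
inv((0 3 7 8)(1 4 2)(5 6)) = (0 8 7 3)(1 2 4)(5 6)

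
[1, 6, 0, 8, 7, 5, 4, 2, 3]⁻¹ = [2, 0, 7, 8, 6, 5, 1, 4, 3]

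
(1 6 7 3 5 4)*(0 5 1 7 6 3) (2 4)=(0 5 2 4 7) (1 3) 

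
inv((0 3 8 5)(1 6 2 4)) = (0 5 8 3)(1 4 2 6)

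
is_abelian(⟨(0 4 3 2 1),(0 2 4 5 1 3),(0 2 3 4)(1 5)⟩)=no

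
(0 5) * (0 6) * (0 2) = (0 5 6 2)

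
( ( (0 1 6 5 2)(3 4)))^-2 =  (0 5 1 2 6)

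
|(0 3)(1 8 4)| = 6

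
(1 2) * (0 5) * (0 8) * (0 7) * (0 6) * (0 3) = (0 5 8 7 6 3)(1 2)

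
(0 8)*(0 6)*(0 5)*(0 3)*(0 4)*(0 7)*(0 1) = (0 8 6 5 3 4 7 1)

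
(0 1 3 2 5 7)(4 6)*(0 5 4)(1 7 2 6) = (0 7 5 2 4 1 3 6)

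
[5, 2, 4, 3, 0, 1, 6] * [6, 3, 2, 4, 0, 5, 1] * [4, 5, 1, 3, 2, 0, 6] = [0, 1, 4, 2, 6, 3, 5] 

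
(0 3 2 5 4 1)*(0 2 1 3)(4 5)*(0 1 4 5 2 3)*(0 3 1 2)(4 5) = (0 2 4 3 5)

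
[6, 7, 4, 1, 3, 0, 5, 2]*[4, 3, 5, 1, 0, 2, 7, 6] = [7, 6, 0, 3, 1, 4, 2, 5]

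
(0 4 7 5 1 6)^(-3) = (0 5)(1 4)(6 7)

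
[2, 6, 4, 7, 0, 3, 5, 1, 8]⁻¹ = [4, 7, 0, 5, 2, 6, 1, 3, 8]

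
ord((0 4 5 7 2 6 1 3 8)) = 9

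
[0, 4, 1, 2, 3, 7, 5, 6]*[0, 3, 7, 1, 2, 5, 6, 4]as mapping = [0→0, 1→2, 2→3, 3→7, 4→1, 5→4, 6→5, 7→6]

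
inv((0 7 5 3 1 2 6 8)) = (0 8 6 2 1 3 5 7)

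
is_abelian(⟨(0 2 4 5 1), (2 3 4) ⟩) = no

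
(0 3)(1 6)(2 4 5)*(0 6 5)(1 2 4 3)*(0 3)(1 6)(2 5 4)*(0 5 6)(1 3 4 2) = (1 2 5)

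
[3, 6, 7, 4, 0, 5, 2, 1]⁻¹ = [4, 7, 6, 0, 3, 5, 1, 2]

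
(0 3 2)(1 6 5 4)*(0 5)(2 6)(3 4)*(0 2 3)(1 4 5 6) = (0 5)(1 3)(2 6)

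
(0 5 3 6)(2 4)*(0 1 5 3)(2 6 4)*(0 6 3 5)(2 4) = (0 5 6 1)(2 4 3)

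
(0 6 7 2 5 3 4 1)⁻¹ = (0 1 4 3 5 2 7 6)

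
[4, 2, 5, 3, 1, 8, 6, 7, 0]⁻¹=[8, 4, 1, 3, 0, 2, 6, 7, 5]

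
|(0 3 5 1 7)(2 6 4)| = 15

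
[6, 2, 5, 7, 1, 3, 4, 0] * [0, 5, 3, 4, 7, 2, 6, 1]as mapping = [0→6, 1→3, 2→2, 3→1, 4→5, 5→4, 6→7, 7→0]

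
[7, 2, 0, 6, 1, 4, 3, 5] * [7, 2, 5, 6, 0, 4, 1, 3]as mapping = [0→3, 1→5, 2→7, 3→1, 4→2, 5→0, 6→6, 7→4]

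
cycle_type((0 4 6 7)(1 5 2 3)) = 4^2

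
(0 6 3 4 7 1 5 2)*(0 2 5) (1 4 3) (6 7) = (0 7 4 6 1) 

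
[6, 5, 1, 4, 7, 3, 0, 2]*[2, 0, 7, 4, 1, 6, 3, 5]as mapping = [0→3, 1→6, 2→0, 3→1, 4→5, 5→4, 6→2, 7→7]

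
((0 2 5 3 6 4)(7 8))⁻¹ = (0 4 6 3 5 2)(7 8)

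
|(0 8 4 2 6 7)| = 6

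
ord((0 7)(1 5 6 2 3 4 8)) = 14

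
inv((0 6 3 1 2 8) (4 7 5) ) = (0 8 2 1 3 6) (4 5 7) 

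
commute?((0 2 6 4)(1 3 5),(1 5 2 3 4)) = no:(0 2 6 4)(1 3 5)*(1 5 2 3 4) = (0 3 2 6 1 4),(1 5 2 3 4)*(0 2 6 4)(1 3 5) = (0 2 5 6 4 3)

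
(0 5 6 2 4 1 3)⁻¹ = (0 3 1 4 2 6 5)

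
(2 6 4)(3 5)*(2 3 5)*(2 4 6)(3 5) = (3 4 5)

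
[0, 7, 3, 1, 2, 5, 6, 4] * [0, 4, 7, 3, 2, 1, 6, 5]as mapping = [0→0, 1→5, 2→3, 3→4, 4→7, 5→1, 6→6, 7→2]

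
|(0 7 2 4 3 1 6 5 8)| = 9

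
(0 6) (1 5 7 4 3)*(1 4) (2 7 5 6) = (0 2 7 1 6) (3 4) 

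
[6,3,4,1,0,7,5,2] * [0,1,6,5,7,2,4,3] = [4,5,7,1,0,3,2,6]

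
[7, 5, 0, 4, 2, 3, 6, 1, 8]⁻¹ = [2, 7, 4, 5, 3, 1, 6, 0, 8]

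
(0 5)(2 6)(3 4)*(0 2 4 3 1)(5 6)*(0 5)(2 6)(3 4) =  (0 2)(1 5 6 3 4)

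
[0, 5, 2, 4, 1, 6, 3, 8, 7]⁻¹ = [0, 4, 2, 6, 3, 1, 5, 8, 7]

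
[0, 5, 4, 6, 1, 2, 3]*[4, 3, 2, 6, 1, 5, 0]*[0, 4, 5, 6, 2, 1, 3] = [2, 1, 4, 0, 6, 5, 3]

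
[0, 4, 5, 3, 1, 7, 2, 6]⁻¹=[0, 4, 6, 3, 1, 2, 7, 5]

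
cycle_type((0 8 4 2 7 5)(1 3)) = 2.6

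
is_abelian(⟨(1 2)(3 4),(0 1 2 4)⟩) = no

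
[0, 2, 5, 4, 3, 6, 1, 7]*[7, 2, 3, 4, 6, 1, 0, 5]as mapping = [0→7, 1→3, 2→1, 3→6, 4→4, 5→0, 6→2, 7→5]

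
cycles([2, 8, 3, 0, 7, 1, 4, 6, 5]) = (0 2 3)(1 8 5)(4 7 6)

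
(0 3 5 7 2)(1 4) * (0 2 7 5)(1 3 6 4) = (0 6 4 3)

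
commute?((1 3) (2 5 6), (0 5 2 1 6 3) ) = no:(1 3) (2 5 6)*(0 5 2 1 6 3) = (0 5 3 6 1), (0 5 2 1 6 3)*(1 3) (2 5 6) = (0 6 1 2 3) 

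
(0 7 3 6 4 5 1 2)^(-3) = (0 5 3 2 4 7 1 6)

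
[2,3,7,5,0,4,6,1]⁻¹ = [4,7,0,1,5,3,6,2]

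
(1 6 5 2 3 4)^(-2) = (1 3 5)(2 6 4)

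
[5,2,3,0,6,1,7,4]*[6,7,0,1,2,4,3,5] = [4,0,1,6,3,7,5,2]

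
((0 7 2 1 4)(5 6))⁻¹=(0 4 1 2 7)(5 6)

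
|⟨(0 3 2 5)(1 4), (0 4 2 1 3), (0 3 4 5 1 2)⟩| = 720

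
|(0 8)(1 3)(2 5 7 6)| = 4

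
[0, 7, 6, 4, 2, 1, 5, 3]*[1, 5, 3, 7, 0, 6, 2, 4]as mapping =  [0→1, 1→4, 2→2, 3→0, 4→3, 5→5, 6→6, 7→7]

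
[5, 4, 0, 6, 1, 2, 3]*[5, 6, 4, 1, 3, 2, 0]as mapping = [0→2, 1→3, 2→5, 3→0, 4→6, 5→4, 6→1]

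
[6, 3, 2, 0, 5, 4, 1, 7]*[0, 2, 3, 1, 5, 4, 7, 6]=[7, 1, 3, 0, 4, 5, 2, 6]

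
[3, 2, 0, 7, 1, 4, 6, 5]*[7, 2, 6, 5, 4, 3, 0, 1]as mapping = [0→5, 1→6, 2→7, 3→1, 4→2, 5→4, 6→0, 7→3]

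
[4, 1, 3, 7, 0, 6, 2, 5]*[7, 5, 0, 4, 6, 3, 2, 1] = [6, 5, 4, 1, 7, 2, 0, 3]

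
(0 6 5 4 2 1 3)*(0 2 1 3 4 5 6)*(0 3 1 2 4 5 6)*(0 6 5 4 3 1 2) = (0 1 4)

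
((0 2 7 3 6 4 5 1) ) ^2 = (0 7 6 5) (1 2 3 4) 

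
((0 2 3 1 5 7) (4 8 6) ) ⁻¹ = (0 7 5 1 3 2) (4 6 8) 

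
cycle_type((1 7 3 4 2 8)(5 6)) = 2.6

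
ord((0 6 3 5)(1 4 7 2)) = 4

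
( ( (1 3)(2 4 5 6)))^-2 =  (2 5)(4 6)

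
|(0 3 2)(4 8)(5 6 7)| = 6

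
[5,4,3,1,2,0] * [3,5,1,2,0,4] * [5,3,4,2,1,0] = [1,5,4,0,3,2]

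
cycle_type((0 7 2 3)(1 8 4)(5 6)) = 2.3.4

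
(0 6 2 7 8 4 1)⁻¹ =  (0 1 4 8 7 2 6)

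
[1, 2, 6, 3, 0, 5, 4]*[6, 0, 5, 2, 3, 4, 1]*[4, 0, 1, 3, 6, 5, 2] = [4, 5, 0, 1, 2, 6, 3]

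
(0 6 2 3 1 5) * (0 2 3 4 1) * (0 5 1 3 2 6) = (2 4 3 5 6)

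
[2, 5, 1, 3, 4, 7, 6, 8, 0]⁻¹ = [8, 2, 0, 3, 4, 1, 6, 5, 7]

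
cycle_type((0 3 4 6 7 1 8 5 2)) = 9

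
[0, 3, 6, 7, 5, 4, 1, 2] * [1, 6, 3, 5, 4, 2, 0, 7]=[1, 5, 0, 7, 2, 4, 6, 3]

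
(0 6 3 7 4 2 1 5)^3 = (0 7 1 6 4 5 3 2)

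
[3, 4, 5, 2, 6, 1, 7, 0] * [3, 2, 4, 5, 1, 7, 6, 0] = [5, 1, 7, 4, 6, 2, 0, 3]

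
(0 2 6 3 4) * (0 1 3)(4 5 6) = (0 2 4 1 3 5 6)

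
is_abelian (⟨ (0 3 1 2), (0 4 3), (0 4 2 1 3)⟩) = no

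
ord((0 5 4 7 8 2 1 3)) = 8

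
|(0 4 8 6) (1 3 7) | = 12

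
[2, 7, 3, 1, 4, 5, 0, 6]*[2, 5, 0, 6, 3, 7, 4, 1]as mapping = [0→0, 1→1, 2→6, 3→5, 4→3, 5→7, 6→2, 7→4]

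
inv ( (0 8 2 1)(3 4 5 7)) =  (0 1 2 8)(3 7 5 4)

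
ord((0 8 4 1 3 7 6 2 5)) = 9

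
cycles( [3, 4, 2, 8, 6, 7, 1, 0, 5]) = (0 3 8 5 7)(1 4 6)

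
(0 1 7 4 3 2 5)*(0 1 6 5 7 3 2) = (0 6 5 1 3)(2 7 4)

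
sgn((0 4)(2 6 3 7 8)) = -1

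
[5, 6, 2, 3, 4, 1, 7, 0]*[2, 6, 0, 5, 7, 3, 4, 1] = [3, 4, 0, 5, 7, 6, 1, 2]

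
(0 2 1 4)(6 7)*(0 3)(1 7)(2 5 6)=(0 5 6 1 4 3)(2 7)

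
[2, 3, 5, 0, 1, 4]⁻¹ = [3, 4, 0, 1, 5, 2]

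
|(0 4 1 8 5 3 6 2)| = 8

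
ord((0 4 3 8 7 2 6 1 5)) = 9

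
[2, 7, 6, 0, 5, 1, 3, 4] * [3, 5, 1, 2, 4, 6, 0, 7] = [1, 7, 0, 3, 6, 5, 2, 4]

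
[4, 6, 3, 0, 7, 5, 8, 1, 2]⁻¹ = [3, 7, 8, 2, 0, 5, 1, 4, 6]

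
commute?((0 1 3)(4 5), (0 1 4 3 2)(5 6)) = no:(0 1 3)(4 5)*(0 1 4 3 2)(5 6) = (0 4 6 5 3 1 2), (0 1 4 3 2)(5 6)*(0 1 3)(4 5) = (0 3 2 1 5 6 4)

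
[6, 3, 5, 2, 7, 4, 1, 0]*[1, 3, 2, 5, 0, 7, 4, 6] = [4, 5, 7, 2, 6, 0, 3, 1]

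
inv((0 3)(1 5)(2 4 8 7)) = (0 3)(1 5)(2 7 8 4)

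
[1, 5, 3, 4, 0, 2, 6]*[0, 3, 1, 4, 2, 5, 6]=[3, 5, 4, 2, 0, 1, 6]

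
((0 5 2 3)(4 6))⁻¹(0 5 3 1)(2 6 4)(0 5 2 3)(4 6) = (0 1 5 2)(3 4 6)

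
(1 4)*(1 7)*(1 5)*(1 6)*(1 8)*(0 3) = (0 3)(1 4 7 5 6 8)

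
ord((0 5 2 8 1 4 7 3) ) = 8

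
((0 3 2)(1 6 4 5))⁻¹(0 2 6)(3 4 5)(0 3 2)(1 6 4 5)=(0 4 3)(1 2 5)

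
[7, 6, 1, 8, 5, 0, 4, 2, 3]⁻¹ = [5, 2, 7, 8, 6, 4, 1, 0, 3]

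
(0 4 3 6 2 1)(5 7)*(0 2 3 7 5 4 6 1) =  (0 6 3 1 2)(4 7)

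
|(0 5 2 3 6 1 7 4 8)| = 9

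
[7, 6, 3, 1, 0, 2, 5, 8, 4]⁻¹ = [4, 3, 5, 2, 8, 6, 1, 0, 7]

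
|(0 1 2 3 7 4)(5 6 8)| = 6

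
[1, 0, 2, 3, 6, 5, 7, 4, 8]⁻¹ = [1, 0, 2, 3, 7, 5, 4, 6, 8]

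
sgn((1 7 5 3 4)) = 1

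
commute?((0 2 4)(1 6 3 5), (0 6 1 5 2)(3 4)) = no:(0 2 4)(1 6 3 5) * (0 6 1 5 2)(3 4) = (2 3)(4 6), (0 6 1 5 2)(3 4) * (0 2 4)(1 6 3 5) = (0 3)(4 5)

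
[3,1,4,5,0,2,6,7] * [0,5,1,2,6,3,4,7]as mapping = [0→2,1→5,2→6,3→3,4→0,5→1,6→4,7→7]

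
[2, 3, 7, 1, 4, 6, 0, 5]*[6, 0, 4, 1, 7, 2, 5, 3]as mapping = [0→4, 1→1, 2→3, 3→0, 4→7, 5→5, 6→6, 7→2]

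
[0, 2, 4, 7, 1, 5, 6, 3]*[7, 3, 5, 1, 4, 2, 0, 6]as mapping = [0→7, 1→5, 2→4, 3→6, 4→3, 5→2, 6→0, 7→1]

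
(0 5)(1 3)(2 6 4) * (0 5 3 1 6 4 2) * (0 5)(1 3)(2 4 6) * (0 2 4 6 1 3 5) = (0 3 4)(1 5 2)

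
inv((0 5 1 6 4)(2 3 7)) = (0 4 6 1 5)(2 7 3)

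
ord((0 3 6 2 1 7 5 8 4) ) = 9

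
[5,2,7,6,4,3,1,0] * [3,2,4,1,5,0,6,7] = [0,4,7,6,5,1,2,3]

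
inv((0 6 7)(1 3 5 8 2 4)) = (0 7 6)(1 4 2 8 5 3)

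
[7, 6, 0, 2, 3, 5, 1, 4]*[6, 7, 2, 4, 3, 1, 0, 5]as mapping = [0→5, 1→0, 2→6, 3→2, 4→4, 5→1, 6→7, 7→3]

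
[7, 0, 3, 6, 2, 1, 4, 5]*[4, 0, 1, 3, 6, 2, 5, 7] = [7, 4, 3, 5, 1, 0, 6, 2]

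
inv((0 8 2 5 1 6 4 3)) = (0 3 4 6 1 5 2 8)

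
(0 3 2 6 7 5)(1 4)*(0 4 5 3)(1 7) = (1 5 4 7 3 2 6)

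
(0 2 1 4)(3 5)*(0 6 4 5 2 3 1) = (0 3 2)(1 5)(4 6)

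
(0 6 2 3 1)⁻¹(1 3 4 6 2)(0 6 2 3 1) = (0 1 4 2 3)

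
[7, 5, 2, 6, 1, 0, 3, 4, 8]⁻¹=[5, 4, 2, 6, 7, 1, 3, 0, 8]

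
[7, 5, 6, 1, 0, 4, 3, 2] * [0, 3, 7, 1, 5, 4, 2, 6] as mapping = [0→6, 1→4, 2→2, 3→3, 4→0, 5→5, 6→1, 7→7] 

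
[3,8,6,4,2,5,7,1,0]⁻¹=[8,7,4,0,3,5,2,6,1]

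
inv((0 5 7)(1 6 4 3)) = (0 7 5)(1 3 4 6)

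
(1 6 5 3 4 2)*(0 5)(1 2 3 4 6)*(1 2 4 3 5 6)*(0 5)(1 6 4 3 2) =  (0 4)(2 3 6 5)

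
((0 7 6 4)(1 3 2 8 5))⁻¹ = (0 4 6 7)(1 5 8 2 3)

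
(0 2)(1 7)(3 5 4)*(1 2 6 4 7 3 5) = (0 6 4 5 7 2)(1 3)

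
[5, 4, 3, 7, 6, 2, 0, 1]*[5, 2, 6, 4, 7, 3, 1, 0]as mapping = [0→3, 1→7, 2→4, 3→0, 4→1, 5→6, 6→5, 7→2]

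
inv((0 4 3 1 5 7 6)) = (0 6 7 5 1 3 4)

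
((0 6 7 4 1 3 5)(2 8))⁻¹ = (0 5 3 1 4 7 6)(2 8)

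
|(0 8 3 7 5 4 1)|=7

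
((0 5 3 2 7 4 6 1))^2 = (0 3 7 6)(1 5 2 4)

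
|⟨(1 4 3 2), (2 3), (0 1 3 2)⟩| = 120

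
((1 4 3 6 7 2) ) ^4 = (1 7 3) (2 6 4) 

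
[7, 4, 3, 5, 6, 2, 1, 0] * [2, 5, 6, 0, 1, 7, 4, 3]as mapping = [0→3, 1→1, 2→0, 3→7, 4→4, 5→6, 6→5, 7→2]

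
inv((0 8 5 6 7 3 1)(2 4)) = (0 1 3 7 6 5 8)(2 4)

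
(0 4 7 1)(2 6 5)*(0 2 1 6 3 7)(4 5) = (0 5 1 2 3 7 6 4)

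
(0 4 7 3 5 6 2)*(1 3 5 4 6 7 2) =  (0 6 1 3 4 2)(5 7)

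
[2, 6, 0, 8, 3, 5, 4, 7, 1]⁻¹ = [2, 8, 0, 4, 6, 5, 1, 7, 3]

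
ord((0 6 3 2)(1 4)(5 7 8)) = 12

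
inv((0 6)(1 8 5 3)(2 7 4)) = (0 6)(1 3 5 8)(2 4 7)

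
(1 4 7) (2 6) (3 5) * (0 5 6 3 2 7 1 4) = (0 5 2 3 6 7 4 1) 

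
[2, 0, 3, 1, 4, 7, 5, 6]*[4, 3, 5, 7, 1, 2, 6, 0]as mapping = [0→5, 1→4, 2→7, 3→3, 4→1, 5→0, 6→2, 7→6]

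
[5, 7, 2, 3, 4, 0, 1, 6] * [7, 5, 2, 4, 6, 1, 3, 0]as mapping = [0→1, 1→0, 2→2, 3→4, 4→6, 5→7, 6→5, 7→3]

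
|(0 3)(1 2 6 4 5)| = 10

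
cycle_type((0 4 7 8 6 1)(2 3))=2.6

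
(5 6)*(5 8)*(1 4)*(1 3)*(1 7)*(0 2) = (0 2) (1 4 3 7) (5 6 8) 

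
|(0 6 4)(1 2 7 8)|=12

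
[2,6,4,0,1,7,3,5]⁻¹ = [3,4,0,6,2,7,1,5]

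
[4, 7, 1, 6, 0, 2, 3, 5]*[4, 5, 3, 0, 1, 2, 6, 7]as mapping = [0→1, 1→7, 2→5, 3→6, 4→4, 5→3, 6→0, 7→2]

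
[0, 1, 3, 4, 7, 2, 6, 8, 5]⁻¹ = [0, 1, 5, 2, 3, 8, 6, 4, 7]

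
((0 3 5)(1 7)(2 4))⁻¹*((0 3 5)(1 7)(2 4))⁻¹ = (0 3 5)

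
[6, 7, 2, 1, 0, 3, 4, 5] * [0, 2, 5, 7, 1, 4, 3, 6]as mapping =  [0→3, 1→6, 2→5, 3→2, 4→0, 5→7, 6→1, 7→4]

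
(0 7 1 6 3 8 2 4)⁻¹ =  (0 4 2 8 3 6 1 7)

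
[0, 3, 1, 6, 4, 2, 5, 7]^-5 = [0, 1, 2, 3, 4, 5, 6, 7]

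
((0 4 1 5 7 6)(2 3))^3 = (0 5)(1 6)(2 3)(4 7)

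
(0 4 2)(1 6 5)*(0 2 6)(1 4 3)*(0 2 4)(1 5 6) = (0 3 5)(1 2 4)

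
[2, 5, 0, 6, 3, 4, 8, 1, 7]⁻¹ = [2, 7, 0, 4, 5, 1, 3, 8, 6]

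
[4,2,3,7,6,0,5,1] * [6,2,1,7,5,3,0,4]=[5,1,7,4,0,6,3,2]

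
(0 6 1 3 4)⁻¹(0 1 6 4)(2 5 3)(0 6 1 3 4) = (0 6 3 1)(2 5 4)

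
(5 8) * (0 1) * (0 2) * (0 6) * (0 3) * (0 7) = (0 1 2 6 3 7)(5 8)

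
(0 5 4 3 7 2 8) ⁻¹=(0 8 2 7 3 4 5) 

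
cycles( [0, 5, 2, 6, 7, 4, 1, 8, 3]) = (1 5 4 7 8 3 6)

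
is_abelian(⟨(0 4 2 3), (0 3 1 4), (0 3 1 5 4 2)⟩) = no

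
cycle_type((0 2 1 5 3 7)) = 6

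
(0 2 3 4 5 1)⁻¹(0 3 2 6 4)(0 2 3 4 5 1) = (2 4 3 6 5)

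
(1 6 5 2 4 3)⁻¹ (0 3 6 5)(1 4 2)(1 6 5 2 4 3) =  (0 1 5 2)(3 4 6)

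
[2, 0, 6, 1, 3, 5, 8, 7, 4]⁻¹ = [1, 3, 0, 4, 8, 5, 2, 7, 6]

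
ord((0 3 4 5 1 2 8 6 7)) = 9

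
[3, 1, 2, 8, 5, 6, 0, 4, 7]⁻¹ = [6, 1, 2, 0, 7, 4, 5, 8, 3]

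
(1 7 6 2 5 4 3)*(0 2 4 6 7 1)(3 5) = (0 2 3)(4 5 6)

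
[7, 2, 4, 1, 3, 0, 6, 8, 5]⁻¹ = [5, 3, 1, 4, 2, 8, 6, 0, 7]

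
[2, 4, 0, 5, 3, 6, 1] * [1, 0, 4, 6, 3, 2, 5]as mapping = [0→4, 1→3, 2→1, 3→2, 4→6, 5→5, 6→0]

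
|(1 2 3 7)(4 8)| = 4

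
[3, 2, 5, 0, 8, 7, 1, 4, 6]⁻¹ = [3, 6, 1, 0, 7, 2, 8, 5, 4]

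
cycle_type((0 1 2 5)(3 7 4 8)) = 4^2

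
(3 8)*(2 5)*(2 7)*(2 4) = (2 5 7 4)(3 8)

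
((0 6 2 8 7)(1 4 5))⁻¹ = (0 7 8 2 6)(1 5 4)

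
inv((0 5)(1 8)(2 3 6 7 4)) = (0 5)(1 8)(2 4 7 6 3)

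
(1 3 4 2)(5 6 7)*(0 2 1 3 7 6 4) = (0 2 3)(1 7 5 4)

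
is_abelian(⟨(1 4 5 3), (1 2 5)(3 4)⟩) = no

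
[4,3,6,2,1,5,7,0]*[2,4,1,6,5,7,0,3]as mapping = [0→5,1→6,2→0,3→1,4→4,5→7,6→3,7→2]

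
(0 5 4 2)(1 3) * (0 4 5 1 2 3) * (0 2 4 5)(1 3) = (0 3 4 1 2 5)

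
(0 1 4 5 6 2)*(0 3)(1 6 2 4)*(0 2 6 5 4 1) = (0 5 6 1)(2 3)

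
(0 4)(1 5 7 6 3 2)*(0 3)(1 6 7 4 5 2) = (0 5 4 3 1 2 6)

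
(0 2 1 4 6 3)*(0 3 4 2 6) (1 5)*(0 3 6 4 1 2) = (0 4 3 6 1) (2 5) 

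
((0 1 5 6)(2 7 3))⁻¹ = (0 6 5 1)(2 3 7)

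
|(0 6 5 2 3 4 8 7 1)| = 9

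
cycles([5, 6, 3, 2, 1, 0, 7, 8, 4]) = (0 5)(1 6 7 8 4)(2 3)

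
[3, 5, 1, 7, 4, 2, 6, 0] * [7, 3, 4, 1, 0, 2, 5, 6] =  [1, 2, 3, 6, 0, 4, 5, 7]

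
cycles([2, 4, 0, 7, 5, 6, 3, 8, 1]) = (0 2)(1 4 5 6 3 7 8)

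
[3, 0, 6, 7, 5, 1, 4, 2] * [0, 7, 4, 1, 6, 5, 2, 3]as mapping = [0→1, 1→0, 2→2, 3→3, 4→5, 5→7, 6→6, 7→4]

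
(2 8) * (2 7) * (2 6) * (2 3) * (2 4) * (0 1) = (0 1)(2 8 7 6 3 4)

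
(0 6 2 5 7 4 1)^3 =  (0 5 1 2 4 6 7)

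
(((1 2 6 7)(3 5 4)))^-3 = (1 2 6 7)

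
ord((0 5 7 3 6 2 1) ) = 7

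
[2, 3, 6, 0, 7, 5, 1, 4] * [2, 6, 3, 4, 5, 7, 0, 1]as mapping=[0→3, 1→4, 2→0, 3→2, 4→1, 5→7, 6→6, 7→5]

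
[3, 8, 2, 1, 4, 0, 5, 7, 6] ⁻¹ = [5, 3, 2, 0, 4, 6, 8, 7, 1] 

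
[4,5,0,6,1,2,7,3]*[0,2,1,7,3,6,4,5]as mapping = [0→3,1→6,2→0,3→4,4→2,5→1,6→5,7→7]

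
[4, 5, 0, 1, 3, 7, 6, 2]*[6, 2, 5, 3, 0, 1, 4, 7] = [0, 1, 6, 2, 3, 7, 4, 5]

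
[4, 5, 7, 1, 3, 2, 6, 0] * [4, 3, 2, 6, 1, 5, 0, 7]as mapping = [0→1, 1→5, 2→7, 3→3, 4→6, 5→2, 6→0, 7→4]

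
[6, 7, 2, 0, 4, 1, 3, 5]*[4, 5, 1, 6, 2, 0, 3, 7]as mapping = [0→3, 1→7, 2→1, 3→4, 4→2, 5→5, 6→6, 7→0]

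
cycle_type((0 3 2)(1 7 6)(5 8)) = 2.3^2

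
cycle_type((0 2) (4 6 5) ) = 2.3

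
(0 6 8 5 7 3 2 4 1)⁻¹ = (0 1 4 2 3 7 5 8 6)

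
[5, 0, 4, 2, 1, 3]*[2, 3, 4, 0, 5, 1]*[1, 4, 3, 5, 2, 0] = [4, 3, 0, 2, 5, 1]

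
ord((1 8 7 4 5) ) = 5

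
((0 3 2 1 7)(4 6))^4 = (0 7 1 2 3)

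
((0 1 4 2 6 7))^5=(0 7 6 2 4 1)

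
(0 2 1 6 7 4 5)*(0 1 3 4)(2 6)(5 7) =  (0 6 5 1 2 3 4 7)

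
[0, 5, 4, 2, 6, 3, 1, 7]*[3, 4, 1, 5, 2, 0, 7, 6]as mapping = [0→3, 1→0, 2→2, 3→1, 4→7, 5→5, 6→4, 7→6]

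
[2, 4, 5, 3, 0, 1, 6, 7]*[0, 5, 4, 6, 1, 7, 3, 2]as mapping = [0→4, 1→1, 2→7, 3→6, 4→0, 5→5, 6→3, 7→2]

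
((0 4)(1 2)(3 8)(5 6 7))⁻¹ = (0 4)(1 2)(3 8)(5 7 6)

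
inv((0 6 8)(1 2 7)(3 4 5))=(0 8 6)(1 7 2)(3 5 4)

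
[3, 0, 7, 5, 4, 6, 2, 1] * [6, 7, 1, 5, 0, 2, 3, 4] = [5, 6, 4, 2, 0, 3, 1, 7]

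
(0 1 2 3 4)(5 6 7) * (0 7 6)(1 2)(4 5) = (0 2 3 5)(4 7)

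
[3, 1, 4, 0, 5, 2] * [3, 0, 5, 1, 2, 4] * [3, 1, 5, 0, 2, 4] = [1, 3, 5, 0, 2, 4]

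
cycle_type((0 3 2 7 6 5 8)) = 7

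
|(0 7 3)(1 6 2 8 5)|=15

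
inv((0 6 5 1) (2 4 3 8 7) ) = (0 1 5 6) (2 7 8 3 4) 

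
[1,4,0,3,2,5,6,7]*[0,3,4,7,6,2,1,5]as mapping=[0→3,1→6,2→0,3→7,4→4,5→2,6→1,7→5]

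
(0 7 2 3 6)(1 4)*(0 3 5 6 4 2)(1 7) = (0 1 2 5 6 3 4 7)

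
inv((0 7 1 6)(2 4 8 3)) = (0 6 1 7)(2 3 8 4)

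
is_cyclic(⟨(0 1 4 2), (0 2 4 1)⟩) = yes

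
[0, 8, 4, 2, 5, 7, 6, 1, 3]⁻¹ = [0, 7, 3, 8, 2, 4, 6, 5, 1]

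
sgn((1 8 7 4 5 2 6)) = 1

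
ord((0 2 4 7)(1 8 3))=12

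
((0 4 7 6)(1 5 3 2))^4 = ()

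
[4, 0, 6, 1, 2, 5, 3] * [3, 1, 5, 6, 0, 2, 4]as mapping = [0→0, 1→3, 2→4, 3→1, 4→5, 5→2, 6→6]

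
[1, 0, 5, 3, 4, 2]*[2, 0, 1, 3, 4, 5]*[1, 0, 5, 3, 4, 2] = [1, 5, 2, 3, 4, 0]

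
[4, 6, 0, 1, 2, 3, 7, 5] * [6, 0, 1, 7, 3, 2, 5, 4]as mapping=[0→3, 1→5, 2→6, 3→0, 4→1, 5→7, 6→4, 7→2]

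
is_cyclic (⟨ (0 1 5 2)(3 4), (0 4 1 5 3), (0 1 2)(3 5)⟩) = no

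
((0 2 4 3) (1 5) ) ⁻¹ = (0 3 4 2) (1 5) 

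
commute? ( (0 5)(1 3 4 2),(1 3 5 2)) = no: (0 5)(1 3 4 2)*(1 3 5 2) = (0 2 3 4 1 5),(1 3 5 2)*(0 5)(1 3 4 2) = (0 5 1 4 2 3)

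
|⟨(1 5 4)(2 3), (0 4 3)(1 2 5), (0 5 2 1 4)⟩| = 720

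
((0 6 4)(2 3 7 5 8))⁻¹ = (0 4 6)(2 8 5 7 3)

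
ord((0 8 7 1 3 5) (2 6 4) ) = 6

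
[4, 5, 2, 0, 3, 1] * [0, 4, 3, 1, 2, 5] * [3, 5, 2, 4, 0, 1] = [2, 1, 4, 3, 5, 0]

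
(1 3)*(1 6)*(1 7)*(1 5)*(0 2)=(0 2)(1 3 6 7 5)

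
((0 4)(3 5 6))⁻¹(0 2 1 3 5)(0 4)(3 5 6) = (1 5 6 4 2)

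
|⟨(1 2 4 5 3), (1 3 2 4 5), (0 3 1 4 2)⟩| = 360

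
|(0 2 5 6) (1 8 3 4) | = 4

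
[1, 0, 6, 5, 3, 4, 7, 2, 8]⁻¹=[1, 0, 7, 4, 5, 3, 2, 6, 8]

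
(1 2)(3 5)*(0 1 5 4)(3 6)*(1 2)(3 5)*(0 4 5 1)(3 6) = (0 2 6 1)(3 5)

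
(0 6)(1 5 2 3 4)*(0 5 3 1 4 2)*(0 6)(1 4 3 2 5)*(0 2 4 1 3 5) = (0 2 1 4 5 6 3)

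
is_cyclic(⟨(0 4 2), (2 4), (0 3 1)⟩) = no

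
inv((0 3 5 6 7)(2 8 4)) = (0 7 6 5 3)(2 4 8)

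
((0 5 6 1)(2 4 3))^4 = (2 4 3)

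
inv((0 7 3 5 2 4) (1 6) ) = (0 4 2 5 3 7) (1 6) 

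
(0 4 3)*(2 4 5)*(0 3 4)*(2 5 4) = (0 4 2)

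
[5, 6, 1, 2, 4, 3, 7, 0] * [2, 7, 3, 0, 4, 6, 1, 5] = [6, 1, 7, 3, 4, 0, 5, 2]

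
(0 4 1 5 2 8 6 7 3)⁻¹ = (0 3 7 6 8 2 5 1 4)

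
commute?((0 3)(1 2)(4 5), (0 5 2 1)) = no:(0 3)(1 2)(4 5) * (0 5 2 1) = (0 3 5 4 2), (0 5 2 1) * (0 3)(1 2)(4 5) = (0 4 5 1 3)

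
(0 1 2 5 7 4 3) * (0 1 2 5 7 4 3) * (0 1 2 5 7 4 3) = (0 5 3 2 4 1 7) 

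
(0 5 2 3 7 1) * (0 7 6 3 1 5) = (1 7 5 2)(3 6)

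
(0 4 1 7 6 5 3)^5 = (0 5 7 4 3 6 1)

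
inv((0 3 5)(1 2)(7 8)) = (0 5 3)(1 2)(7 8)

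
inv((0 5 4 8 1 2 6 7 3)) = (0 3 7 6 2 1 8 4 5)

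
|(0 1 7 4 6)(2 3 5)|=15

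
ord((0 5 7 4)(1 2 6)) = 12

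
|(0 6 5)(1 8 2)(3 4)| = 6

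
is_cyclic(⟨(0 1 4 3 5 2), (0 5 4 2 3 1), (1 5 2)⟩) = no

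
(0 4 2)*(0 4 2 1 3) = (0 2 4 1 3)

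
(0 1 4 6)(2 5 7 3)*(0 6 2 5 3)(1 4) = (0 4 2 3 5 7)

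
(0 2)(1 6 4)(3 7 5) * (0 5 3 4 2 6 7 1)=(0 6 2 5 4)(1 7 3)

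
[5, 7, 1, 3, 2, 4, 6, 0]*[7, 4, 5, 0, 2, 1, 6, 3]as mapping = [0→1, 1→3, 2→4, 3→0, 4→5, 5→2, 6→6, 7→7]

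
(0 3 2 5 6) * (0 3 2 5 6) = (0 2 6 3 5)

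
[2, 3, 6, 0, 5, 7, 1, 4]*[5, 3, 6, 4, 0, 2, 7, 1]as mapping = [0→6, 1→4, 2→7, 3→5, 4→2, 5→1, 6→3, 7→0]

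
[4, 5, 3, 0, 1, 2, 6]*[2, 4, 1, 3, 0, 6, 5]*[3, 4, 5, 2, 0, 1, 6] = [3, 6, 2, 5, 0, 4, 1]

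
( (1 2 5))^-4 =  (1 5 2)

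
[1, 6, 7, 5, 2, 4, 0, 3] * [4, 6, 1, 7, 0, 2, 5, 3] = [6, 5, 3, 2, 1, 0, 4, 7]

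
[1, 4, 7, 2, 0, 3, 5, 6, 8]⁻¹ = [4, 0, 3, 5, 1, 6, 7, 2, 8]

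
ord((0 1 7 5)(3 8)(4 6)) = 4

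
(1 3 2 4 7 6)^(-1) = (1 6 7 4 2 3)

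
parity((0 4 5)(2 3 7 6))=odd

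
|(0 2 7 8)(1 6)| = 4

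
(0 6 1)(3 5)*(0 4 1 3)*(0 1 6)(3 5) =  (1 4 6 5)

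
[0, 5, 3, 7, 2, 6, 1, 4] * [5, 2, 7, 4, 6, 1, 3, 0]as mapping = [0→5, 1→1, 2→4, 3→0, 4→7, 5→3, 6→2, 7→6]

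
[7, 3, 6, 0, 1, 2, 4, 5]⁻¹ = [3, 4, 5, 1, 6, 7, 2, 0]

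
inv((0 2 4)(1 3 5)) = (0 4 2)(1 5 3)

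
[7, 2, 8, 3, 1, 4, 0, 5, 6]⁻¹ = [6, 4, 1, 3, 5, 7, 8, 0, 2]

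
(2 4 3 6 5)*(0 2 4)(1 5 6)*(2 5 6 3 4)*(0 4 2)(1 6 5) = (0 1 5)(2 4)(3 6)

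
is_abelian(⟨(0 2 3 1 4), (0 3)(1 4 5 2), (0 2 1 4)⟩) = no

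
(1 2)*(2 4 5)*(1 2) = (1 4 5)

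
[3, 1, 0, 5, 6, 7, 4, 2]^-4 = [3, 1, 0, 5, 4, 7, 6, 2]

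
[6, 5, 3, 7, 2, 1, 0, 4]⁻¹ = [6, 5, 4, 2, 7, 1, 0, 3]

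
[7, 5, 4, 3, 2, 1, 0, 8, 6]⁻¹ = [6, 5, 4, 3, 2, 1, 8, 0, 7]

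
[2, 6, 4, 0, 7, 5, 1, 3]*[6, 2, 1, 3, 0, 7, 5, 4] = [1, 5, 0, 6, 4, 7, 2, 3]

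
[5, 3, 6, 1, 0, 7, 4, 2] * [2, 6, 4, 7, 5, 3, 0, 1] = [3, 7, 0, 6, 2, 1, 5, 4]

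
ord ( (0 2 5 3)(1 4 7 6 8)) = 20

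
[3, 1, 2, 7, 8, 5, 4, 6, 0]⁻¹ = [8, 1, 2, 0, 6, 5, 7, 3, 4]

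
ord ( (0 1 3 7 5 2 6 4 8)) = 9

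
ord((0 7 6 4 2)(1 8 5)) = 15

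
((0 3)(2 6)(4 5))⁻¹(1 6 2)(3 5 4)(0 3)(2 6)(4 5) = (0 4 5)(1 2 6)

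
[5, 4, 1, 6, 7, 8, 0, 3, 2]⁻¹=[6, 2, 8, 7, 1, 0, 3, 4, 5]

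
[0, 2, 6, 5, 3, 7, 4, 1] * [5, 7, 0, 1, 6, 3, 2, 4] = [5, 0, 2, 3, 1, 4, 6, 7]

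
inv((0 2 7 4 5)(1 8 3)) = (0 5 4 7 2)(1 3 8)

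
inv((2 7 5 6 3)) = (2 3 6 5 7)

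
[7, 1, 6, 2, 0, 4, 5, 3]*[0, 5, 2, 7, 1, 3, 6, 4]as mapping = [0→4, 1→5, 2→6, 3→2, 4→0, 5→1, 6→3, 7→7]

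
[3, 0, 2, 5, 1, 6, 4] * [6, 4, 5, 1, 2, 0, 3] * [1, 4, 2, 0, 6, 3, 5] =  [4, 5, 3, 1, 6, 0, 2]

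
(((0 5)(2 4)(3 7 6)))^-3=(0 5)(2 4)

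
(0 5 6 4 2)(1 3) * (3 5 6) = (0 6 4 2)(1 5 3)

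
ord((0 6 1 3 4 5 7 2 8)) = 9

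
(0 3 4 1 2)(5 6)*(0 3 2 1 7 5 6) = (0 2 3 4 7 5)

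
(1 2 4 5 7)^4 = (1 7 5 4 2)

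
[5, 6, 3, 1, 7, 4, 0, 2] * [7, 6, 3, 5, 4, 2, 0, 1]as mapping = [0→2, 1→0, 2→5, 3→6, 4→1, 5→4, 6→7, 7→3]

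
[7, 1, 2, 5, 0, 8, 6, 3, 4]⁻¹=[4, 1, 2, 7, 8, 3, 6, 0, 5]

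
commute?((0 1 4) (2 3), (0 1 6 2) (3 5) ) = no:(0 1 4) (2 3)*(0 1 6 2) (3 5) = (0 6 2 5 3) (1 4), (0 1 6 2) (3 5)*(0 1 4) (2 3) = (0 4) (1 6 3 5 2) 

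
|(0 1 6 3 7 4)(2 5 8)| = 6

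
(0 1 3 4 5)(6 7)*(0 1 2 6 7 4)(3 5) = (0 2 6 4 3)(1 5)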